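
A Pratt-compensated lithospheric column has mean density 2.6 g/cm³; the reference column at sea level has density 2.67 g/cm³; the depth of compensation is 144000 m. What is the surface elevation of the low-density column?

ρ_ref D = ρ (D + h) → h = D (ρ_ref − ρ)/ρ.
h = 144000 m × (2.67 − 2.6)/2.6 = 3880 m.

3880 m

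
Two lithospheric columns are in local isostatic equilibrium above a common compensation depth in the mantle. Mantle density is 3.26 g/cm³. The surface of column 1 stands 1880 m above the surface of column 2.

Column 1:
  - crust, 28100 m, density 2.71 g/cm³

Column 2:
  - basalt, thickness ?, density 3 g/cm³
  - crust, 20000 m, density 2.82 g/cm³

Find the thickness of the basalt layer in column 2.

2020 m

Take the compensation level at the base of the deeper column (depth z_c below the surface of column 1) and equate Σ ρ_i t_i down to z_c; mantle fills any gap and the z_c terms cancel.
Column 1: 28100×2.71 + (z_c − 28100)×3.26
Column 2: 1880×0 + x×3 + 20000×2.82 + (z_c − 1880 − 20000 − x)×3.26
The z_c×3.26 term appears on both sides and cancels. Collect the known terms of each column as K = Σ(ρt)_known − 3.26 × (depth of known layers): K_1 = 76151 − 3.26×28100 = −15455; K_2 = 56400 − 3.26×(1880 + 20000) = −14928.8.
Balance: K_1 = K_2 − x×(3.26 − 3), so x = (K_2 − K_1)/(3.26 − 3) = 526.2/0.26 = 2020 m.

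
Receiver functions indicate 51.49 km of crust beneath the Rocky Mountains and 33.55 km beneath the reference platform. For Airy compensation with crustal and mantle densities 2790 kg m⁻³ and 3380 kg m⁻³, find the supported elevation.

3.13 km

Excess crust Δ = 51.49 km − 33.55 km = 17.94 km, split between elevation h and root r with h + r = Δ.
Airy balance ρ_c h = (ρ_m − ρ_c) r gives r = h ρ_c/(ρ_m − ρ_c), so h (1 + ρ_c/(ρ_m − ρ_c)) = Δ, i.e. h = Δ (ρ_m − ρ_c)/ρ_m.
h = 17.94 km × 590/3380 = 3.13 km.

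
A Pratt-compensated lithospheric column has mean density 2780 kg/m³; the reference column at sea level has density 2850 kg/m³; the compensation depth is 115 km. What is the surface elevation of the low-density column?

ρ_ref D = ρ (D + h) → h = D (ρ_ref − ρ)/ρ.
h = 115 km × (2850 − 2780)/2780 = 2.9 km.

2.9 km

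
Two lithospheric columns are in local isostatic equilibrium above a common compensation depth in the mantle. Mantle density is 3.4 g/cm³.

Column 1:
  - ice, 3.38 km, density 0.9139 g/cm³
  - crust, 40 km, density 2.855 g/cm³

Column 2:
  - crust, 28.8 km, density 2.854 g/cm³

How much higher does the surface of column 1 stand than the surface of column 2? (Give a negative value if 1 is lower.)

4.26 km

For any compensation level in the mantle, the mantle terms cancel and isostasy reduces to e = (Σt_1 − Σt_2) − (Σ(ρt)_1 − Σ(ρt)_2) / ρ_m.
Σt_1 = 43.38 km; Σt_2 = 28.8 km; Σ(ρt)_1 = 117.288982; Σ(ρt)_2 = 82.1952 (in km·g/cm³).
e = (43.38 − 28.8) − (117.288982 − 82.1952) / 3.4 = 4.26 km.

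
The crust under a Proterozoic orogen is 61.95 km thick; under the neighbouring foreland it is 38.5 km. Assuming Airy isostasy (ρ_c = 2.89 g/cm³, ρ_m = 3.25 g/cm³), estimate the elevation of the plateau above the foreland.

2.6 km

Excess crust Δ = 61.95 km − 38.5 km = 23.45 km, split between elevation h and root r with h + r = Δ.
Airy balance ρ_c h = (ρ_m − ρ_c) r gives r = h ρ_c/(ρ_m − ρ_c), so h (1 + ρ_c/(ρ_m − ρ_c)) = Δ, i.e. h = Δ (ρ_m − ρ_c)/ρ_m.
h = 23.45 km × 0.36/3.25 = 2.6 km.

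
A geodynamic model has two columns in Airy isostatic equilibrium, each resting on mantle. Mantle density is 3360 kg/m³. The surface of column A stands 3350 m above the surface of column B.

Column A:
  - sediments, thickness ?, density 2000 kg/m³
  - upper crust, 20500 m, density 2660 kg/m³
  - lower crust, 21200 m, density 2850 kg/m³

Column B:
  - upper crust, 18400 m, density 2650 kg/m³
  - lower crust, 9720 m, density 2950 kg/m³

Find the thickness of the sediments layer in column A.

Take the compensation level at the base of the deeper column (depth z_c below the surface of column A) and equate Σ ρ_i t_i down to z_c; mantle fills any gap and the z_c terms cancel.
Column A: x×2000 + 20500×2660 + 21200×2850 + (z_c − 41700 − x)×3360
Column B: 3350×0 + 18400×2650 + 9720×2950 + (z_c − 3350 − 28120)×3360
The z_c×3360 term appears on both sides and cancels. Collect the known terms of each column as K = Σ(ρt)_known − 3360 × (depth of known layers): K_A = 114950000 − 3360×41700 = −25162000; K_B = 77434000 − 3360×(3350 + 28120) = −28305200.
Balance: K_A − x×(3360 − 2000) = K_B, so x = (K_A − K_B)/(3360 − 2000) = 3143200/1360 = 2310 m.

2310 m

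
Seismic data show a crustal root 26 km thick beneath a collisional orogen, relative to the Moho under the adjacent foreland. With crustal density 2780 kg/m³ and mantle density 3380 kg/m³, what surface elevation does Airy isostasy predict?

5.61 km

For local isostatic compensation: ρ_c h = (ρ_m − ρ_c) r.
h = r (ρ_m − ρ_c) / ρ_c = 26 km × (3380 − 2780) / 2780 = 5.61 km.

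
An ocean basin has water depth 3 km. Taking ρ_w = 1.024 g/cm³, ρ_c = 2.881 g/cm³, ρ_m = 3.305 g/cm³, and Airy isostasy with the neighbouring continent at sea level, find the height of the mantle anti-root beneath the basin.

13.1 km

For local isostatic compensation: replacing crust with seawater at the top is compensated by replacing crust with mantle at the base: d (ρ_c − ρ_w) = a (ρ_m − ρ_c).
a = d (ρ_c − ρ_w)/(ρ_m − ρ_c) = 3 km × 1.857/0.424 = 13.1 km.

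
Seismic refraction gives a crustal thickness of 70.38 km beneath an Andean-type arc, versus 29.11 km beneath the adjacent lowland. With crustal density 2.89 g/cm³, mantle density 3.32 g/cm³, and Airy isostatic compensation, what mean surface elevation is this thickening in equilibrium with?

5.35 km

Excess crust Δ = 70.38 km − 29.11 km = 41.27 km, split between elevation h and root r with h + r = Δ.
Airy balance ρ_c h = (ρ_m − ρ_c) r gives r = h ρ_c/(ρ_m − ρ_c), so h (1 + ρ_c/(ρ_m − ρ_c)) = Δ, i.e. h = Δ (ρ_m − ρ_c)/ρ_m.
h = 41.27 km × 0.43/3.32 = 5.35 km.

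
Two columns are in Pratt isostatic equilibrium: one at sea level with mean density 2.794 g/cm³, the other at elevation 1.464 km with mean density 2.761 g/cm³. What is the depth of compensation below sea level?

122 km

ρ_ref D = ρ (D + h) → D (ρ_ref − ρ) = ρ h.
D = ρ h/(ρ_ref − ρ) = 2.761 × 1.464 km/(2.794 − 2.761) = 122 km.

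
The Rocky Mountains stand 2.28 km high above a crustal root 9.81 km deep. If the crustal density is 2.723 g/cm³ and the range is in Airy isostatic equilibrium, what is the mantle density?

3.36 g/cm³

Airy balance: ρ_c h = (ρ_m − ρ_c) r → ρ_m = ρ_c (1 + h/r).
ρ_m = 2.723 × (1 + 2.28 km/9.81 km) = 3.36 g/cm³.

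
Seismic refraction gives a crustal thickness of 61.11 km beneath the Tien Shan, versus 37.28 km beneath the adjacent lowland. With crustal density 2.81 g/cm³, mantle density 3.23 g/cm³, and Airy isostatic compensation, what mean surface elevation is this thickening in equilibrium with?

Excess crust Δ = 61.11 km − 37.28 km = 23.83 km, split between elevation h and root r with h + r = Δ.
Airy balance ρ_c h = (ρ_m − ρ_c) r gives r = h ρ_c/(ρ_m − ρ_c), so h (1 + ρ_c/(ρ_m − ρ_c)) = Δ, i.e. h = Δ (ρ_m − ρ_c)/ρ_m.
h = 23.83 km × 0.42/3.23 = 3.1 km.

3.1 km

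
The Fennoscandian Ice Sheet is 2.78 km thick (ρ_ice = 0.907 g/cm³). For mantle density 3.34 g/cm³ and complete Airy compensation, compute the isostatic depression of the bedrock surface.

0.755 km

Balancing pressure at the compensation depth: the ice load ρ_ice t is balanced by mantle displaced below, ρ_m s.
s = t ρ_ice / ρ_m = 2.78 km × 0.907/3.34 = 0.755 km.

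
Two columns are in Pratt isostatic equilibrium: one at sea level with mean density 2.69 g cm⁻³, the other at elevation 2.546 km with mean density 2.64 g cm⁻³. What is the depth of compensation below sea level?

134 km

ρ_ref D = ρ (D + h) → D (ρ_ref − ρ) = ρ h.
D = ρ h/(ρ_ref − ρ) = 2.64 × 2.546 km/(2.69 − 2.64) = 134 km.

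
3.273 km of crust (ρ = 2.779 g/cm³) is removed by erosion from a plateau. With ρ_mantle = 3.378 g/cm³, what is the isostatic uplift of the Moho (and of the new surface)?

2.69 km

Unloading: uplift u = e ρ_c/ρ_m = 3.273 km × 2.779/3.378 = 2.69 km.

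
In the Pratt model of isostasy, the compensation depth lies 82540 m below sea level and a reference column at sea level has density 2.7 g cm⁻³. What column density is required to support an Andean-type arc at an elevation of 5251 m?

Pratt balance: ρ_ref D = ρ (D + h).
ρ = ρ_ref D/(D + h) = 2.7 × 82540 m/(82540 m + 5251 m) = 2.54 g cm⁻³.

2.54 g cm⁻³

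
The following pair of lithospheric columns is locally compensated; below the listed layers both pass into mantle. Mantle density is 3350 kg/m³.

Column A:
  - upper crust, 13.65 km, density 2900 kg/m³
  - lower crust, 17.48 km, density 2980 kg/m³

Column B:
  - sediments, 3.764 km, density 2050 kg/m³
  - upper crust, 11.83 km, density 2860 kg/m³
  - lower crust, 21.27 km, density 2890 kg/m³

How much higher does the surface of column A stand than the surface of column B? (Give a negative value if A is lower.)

−2.35 km

For any compensation level in the mantle, the mantle terms cancel and isostasy reduces to e = (Σt_A − Σt_B) − (Σ(ρt)_A − Σ(ρt)_B) / ρ_m.
Σt_A = 31.13 km; Σt_B = 36.864 km; Σ(ρt)_A = 91675.4; Σ(ρt)_B = 103020.3 (in km·kg/m³).
e = (31.13 − 36.864) − (91675.4 − 103020.3) / 3350 = −2.35 km.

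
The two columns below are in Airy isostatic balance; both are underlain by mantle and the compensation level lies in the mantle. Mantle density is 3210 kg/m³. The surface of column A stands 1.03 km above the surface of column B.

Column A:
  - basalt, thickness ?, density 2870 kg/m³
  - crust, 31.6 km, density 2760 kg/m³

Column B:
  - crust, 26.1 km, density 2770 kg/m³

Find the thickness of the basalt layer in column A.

1.68 km

Take the compensation level at the base of the deeper column (depth z_c below the surface of column A) and equate Σ ρ_i t_i down to z_c; mantle fills any gap and the z_c terms cancel.
Column A: x×2870 + 31.6×2760 + (z_c − 31.6 − x)×3210
Column B: 1.03×0 + 26.1×2770 + (z_c − 1.03 − 26.1)×3210
The z_c×3210 term appears on both sides and cancels. Collect the known terms of each column as K = Σ(ρt)_known − 3210 × (depth of known layers): K_A = 87216 − 3210×31.6 = −14220; K_B = 72297 − 3210×(1.03 + 26.1) = −14790.3.
Balance: K_A − x×(3210 − 2870) = K_B, so x = (K_A − K_B)/(3210 − 2870) = 570.3/340 = 1.68 km.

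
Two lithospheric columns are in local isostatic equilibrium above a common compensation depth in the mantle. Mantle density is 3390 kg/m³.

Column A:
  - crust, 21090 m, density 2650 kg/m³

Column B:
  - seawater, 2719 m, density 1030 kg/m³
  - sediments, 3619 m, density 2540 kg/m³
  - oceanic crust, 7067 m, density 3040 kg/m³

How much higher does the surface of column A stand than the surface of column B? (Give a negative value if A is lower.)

For any compensation level in the mantle, the mantle terms cancel and isostasy reduces to e = (Σt_A − Σt_B) − (Σ(ρt)_A − Σ(ρt)_B) / ρ_m.
Σt_A = 21090 m; Σt_B = 13405 m; Σ(ρt)_A = 55888500; Σ(ρt)_B = 33476510 (in m·kg/m³).
e = (21090 − 13405) − (55888500 − 33476510) / 3390 = 1070 m.

1070 m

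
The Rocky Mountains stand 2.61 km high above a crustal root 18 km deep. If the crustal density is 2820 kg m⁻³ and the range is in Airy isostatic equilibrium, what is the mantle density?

3230 kg m⁻³

Airy balance: ρ_c h = (ρ_m − ρ_c) r → ρ_m = ρ_c (1 + h/r).
ρ_m = 2820 × (1 + 2.61 km/18 km) = 3230 kg m⁻³.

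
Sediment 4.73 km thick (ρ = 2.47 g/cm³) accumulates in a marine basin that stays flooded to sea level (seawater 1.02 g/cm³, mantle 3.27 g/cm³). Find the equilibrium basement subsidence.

3.05 km

Submarine loading: the sediment displaces seawater, and the subsidence is in turn flooded, so s (ρ_m − ρ_w) = t (ρ_sed − ρ_w).
s = 4.73 km × (2.47 − 1.02) / (3.27 − 1.02) = 3.05 km.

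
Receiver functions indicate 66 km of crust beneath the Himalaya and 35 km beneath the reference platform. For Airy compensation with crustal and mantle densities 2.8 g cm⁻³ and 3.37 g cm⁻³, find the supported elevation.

5.24 km

Excess crust Δ = 66 km − 35 km = 31 km, split between elevation h and root r with h + r = Δ.
Airy balance ρ_c h = (ρ_m − ρ_c) r gives r = h ρ_c/(ρ_m − ρ_c), so h (1 + ρ_c/(ρ_m − ρ_c)) = Δ, i.e. h = Δ (ρ_m − ρ_c)/ρ_m.
h = 31 km × 0.57/3.37 = 5.24 km.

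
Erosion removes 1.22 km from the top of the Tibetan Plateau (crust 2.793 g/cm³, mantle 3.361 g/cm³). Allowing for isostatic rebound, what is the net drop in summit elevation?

Rebound u = e ρ_c/ρ_m = 1.22 km × 2.793/3.361 = 1.014 km.
Net surface drop = e − u = 1.22 km − 1.014 km = e (ρ_m − ρ_c)/ρ_m = 0.206 km.

0.206 km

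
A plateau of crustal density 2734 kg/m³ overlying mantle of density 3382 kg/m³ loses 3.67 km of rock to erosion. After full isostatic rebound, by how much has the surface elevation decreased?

Rebound u = e ρ_c/ρ_m = 3.67 km × 2734/3382 = 2.967 km.
Net surface drop = e − u = 3.67 km − 2.967 km = e (ρ_m − ρ_c)/ρ_m = 0.703 km.

0.703 km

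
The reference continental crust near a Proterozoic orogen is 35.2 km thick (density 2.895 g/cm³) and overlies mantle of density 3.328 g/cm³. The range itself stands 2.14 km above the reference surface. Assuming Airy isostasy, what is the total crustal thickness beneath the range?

Root depth r = h ρ_c / (ρ_m − ρ_c) = 2.14 km × 2.895 / 0.433 = 14.31 km.
Total thickness = T + h + r = 35.2 km + 2.14 km + 14.31 km = 51.6 km.

51.6 km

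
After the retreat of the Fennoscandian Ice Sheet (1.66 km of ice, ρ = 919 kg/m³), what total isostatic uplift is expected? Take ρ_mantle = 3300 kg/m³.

Removing the load lets mantle flow back in; uplift u satisfies ρ_ice t = ρ_m u.
u = t ρ_ice/ρ_m = 1.66 km × 919/3300 = 0.462 km.

0.462 km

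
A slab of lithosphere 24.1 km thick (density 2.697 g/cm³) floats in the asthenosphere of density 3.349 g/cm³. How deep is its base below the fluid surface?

19.4 km

Draft d = t ρ_obj/ρ_fluid = 24.1 km × 2.697/3.349 = 19.4 km.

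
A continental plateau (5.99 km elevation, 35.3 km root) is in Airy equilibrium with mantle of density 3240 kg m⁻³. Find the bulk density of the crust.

2770 kg m⁻³

ρ_c h = (ρ_m − ρ_c) r → ρ_c (h + r) = ρ_m r → ρ_c = ρ_m r / (h + r).
ρ_c = 3240 × 35.3 km / (5.99 km + 35.3 km) = 2770 kg m⁻³.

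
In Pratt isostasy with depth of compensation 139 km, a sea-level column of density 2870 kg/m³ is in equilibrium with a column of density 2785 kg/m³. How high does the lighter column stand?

4.24 km

ρ_ref D = ρ (D + h) → h = D (ρ_ref − ρ)/ρ.
h = 139 km × (2870 − 2785)/2785 = 4.24 km.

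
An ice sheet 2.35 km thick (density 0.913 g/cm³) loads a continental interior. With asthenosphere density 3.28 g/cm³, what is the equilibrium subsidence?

0.654 km

Balancing pressure at the compensation depth: the ice load ρ_ice t is balanced by mantle displaced below, ρ_m s.
s = t ρ_ice / ρ_m = 2.35 km × 0.913/3.28 = 0.654 km.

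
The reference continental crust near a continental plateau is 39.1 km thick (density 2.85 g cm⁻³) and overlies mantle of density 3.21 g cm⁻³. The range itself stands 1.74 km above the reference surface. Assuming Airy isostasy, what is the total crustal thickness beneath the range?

Root depth r = h ρ_c / (ρ_m − ρ_c) = 1.74 km × 2.85 / 0.36 = 13.78 km.
Total thickness = T + h + r = 39.1 km + 1.74 km + 13.78 km = 54.6 km.

54.6 km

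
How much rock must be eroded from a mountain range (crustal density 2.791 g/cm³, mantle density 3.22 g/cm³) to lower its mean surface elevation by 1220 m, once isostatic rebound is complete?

9160 m

Net drop Δ = e − u = e − e ρ_c/ρ_m = e (ρ_m − ρ_c)/ρ_m.
e = Δ ρ_m/(ρ_m − ρ_c) = 1220 m × 3.22/0.429 = 9160 m.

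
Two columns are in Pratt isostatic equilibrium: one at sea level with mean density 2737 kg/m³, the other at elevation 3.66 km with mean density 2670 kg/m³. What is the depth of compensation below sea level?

146 km

ρ_ref D = ρ (D + h) → D (ρ_ref − ρ) = ρ h.
D = ρ h/(ρ_ref − ρ) = 2670 × 3.66 km/(2737 − 2670) = 146 km.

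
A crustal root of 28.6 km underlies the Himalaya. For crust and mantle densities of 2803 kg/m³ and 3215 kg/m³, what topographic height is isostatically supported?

For local isostatic compensation: ρ_c h = (ρ_m − ρ_c) r.
h = r (ρ_m − ρ_c) / ρ_c = 28.6 km × (3215 − 2803) / 2803 = 4.2 km.

4.2 km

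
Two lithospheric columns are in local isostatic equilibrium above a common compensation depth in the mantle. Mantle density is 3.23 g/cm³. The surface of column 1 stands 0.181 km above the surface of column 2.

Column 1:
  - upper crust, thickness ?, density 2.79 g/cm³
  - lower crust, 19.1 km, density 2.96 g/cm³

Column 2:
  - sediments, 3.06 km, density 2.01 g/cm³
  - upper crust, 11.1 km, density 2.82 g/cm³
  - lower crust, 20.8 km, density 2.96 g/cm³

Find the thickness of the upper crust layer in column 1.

21.2 km

Take the compensation level at the base of the deeper column (depth z_c below the surface of column 1) and equate Σ ρ_i t_i down to z_c; mantle fills any gap and the z_c terms cancel.
Column 1: x×2.79 + 19.1×2.96 + (z_c − 19.1 − x)×3.23
Column 2: 0.181×0 + 3.06×2.01 + 11.1×2.82 + 20.8×2.96 + (z_c − 0.181 − 34.96)×3.23
The z_c×3.23 term appears on both sides and cancels. Collect the known terms of each column as K = Σ(ρt)_known − 3.23 × (depth of known layers): K_1 = 56.536 − 3.23×19.1 = −5.157; K_2 = 99.0206 − 3.23×(0.181 + 34.96) = −14.48483.
Balance: K_1 − x×(3.23 − 2.79) = K_2, so x = (K_1 − K_2)/(3.23 − 2.79) = 9.32783/0.44 = 21.2 km.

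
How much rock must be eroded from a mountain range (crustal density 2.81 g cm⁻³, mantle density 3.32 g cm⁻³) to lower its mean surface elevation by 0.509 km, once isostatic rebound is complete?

3.31 km

Net drop Δ = e − u = e − e ρ_c/ρ_m = e (ρ_m − ρ_c)/ρ_m.
e = Δ ρ_m/(ρ_m − ρ_c) = 0.509 km × 3.32/0.51 = 3.31 km.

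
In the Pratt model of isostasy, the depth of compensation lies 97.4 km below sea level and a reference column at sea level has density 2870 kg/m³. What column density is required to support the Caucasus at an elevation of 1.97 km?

Pratt balance: ρ_ref D = ρ (D + h).
ρ = ρ_ref D/(D + h) = 2870 × 97.4 km/(97.4 km + 1.97 km) = 2810 kg/m³.

2810 kg/m³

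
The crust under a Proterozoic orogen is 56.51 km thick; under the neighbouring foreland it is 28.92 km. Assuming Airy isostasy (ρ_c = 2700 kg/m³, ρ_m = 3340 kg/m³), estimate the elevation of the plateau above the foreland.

5.29 km

Excess crust Δ = 56.51 km − 28.92 km = 27.59 km, split between elevation h and root r with h + r = Δ.
Airy balance ρ_c h = (ρ_m − ρ_c) r gives r = h ρ_c/(ρ_m − ρ_c), so h (1 + ρ_c/(ρ_m − ρ_c)) = Δ, i.e. h = Δ (ρ_m − ρ_c)/ρ_m.
h = 27.59 km × 640/3340 = 5.29 km.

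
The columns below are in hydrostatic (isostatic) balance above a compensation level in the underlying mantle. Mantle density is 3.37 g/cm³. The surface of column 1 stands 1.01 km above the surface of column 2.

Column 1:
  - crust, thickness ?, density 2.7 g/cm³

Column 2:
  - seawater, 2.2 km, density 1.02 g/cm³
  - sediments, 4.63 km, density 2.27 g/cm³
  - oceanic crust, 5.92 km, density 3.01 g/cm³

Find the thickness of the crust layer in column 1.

23.6 km

Take the compensation level at the base of the deeper column (depth z_c below the surface of column 1) and equate Σ ρ_i t_i down to z_c; mantle fills any gap and the z_c terms cancel.
Column 1: x×2.7 + (z_c − 0 − x)×3.37
Column 2: 1.01×0 + 2.2×1.02 + 4.63×2.27 + 5.92×3.01 + (z_c − 1.01 − 12.75)×3.37
The z_c×3.37 term appears on both sides and cancels. Collect the known terms of each column as K = Σ(ρt)_known − 3.37 × (depth of known layers): K_1 = 0 − 3.37×0 = 0; K_2 = 30.5733 − 3.37×(1.01 + 12.75) = −15.7979.
Balance: K_1 − x×(3.37 − 2.7) = K_2, so x = (K_1 − K_2)/(3.37 − 2.7) = 15.7979/0.67 = 23.6 km.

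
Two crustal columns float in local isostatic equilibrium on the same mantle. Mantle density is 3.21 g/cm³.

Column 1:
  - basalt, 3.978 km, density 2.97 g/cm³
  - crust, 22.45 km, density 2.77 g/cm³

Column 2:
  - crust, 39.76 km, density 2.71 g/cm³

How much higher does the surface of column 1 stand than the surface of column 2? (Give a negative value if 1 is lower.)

For any compensation level in the mantle, the mantle terms cancel and isostasy reduces to e = (Σt_1 − Σt_2) − (Σ(ρt)_1 − Σ(ρt)_2) / ρ_m.
Σt_1 = 26.428 km; Σt_2 = 39.76 km; Σ(ρt)_1 = 74.00116; Σ(ρt)_2 = 107.7496 (in km·g/cm³).
e = (26.428 − 39.76) − (74.00116 − 107.7496) / 3.21 = −2.82 km.

−2.82 km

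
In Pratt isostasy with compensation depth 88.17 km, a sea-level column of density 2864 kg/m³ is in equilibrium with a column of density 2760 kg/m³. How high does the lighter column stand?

ρ_ref D = ρ (D + h) → h = D (ρ_ref − ρ)/ρ.
h = 88.17 km × (2864 − 2760)/2760 = 3.32 km.

3.32 km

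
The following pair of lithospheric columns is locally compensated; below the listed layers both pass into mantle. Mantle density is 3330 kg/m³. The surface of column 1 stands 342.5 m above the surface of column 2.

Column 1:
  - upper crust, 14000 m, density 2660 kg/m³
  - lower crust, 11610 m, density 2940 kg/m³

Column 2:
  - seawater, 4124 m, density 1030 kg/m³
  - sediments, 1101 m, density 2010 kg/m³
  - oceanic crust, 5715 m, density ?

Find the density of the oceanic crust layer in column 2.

3010 kg/m³

Take the compensation level at the base of the deeper column (depth z_c below the surface of column 1) and equate Σ ρ_i t_i down to z_c; mantle fills any gap and the z_c terms cancel.
Column 1: 14000×2660 + 11610×2940 + (z_c − 25610)×3330
Column 2: 342.5×0 + 4124×1030 + 1101×2010 + 5715×ρ + (z_c − 342.5 − 10940)×3330
The z_c×3330 term appears on both sides and cancels. Collect the known terms of each column as K = Σ(ρt)_known − 3330 × (depth of known layers): K_1 = 71373400 − 3330×25610 = −13907900; K_2 = 6460730 − 3330×(342.5 + 10940) = −31109995.
Balance: K_1 = K_2 + 5715×ρ, so ρ = (K_1 − K_2)/5715 = 17202100/5715 = 3010 kg/m³.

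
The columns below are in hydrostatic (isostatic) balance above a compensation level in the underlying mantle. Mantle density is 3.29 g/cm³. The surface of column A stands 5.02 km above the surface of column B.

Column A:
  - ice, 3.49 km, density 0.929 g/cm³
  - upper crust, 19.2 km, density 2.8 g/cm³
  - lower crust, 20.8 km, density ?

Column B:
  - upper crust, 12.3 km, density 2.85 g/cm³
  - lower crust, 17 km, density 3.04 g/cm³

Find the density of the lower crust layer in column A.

2.88 g/cm³

Take the compensation level at the base of the deeper column (depth z_c below the surface of column A) and equate Σ ρ_i t_i down to z_c; mantle fills any gap and the z_c terms cancel.
Column A: 3.49×0.929 + 19.2×2.8 + 20.8×ρ + (z_c − 43.49)×3.29
Column B: 5.02×0 + 12.3×2.85 + 17×3.04 + (z_c − 5.02 − 29.3)×3.29
The z_c×3.29 term appears on both sides and cancels. Collect the known terms of each column as K = Σ(ρt)_known − 3.29 × (depth of known layers): K_A = 57.00221 − 3.29×43.49 = −86.07989; K_B = 86.735 − 3.29×(5.02 + 29.3) = −26.1778.
Balance: K_A + 20.8×ρ = K_B, so ρ = (K_B − K_A)/20.8 = 59.9021/20.8 = 2.88 g/cm³.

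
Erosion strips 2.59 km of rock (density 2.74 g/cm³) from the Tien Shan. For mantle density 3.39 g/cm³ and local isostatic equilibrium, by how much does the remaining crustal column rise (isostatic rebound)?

2.09 km

Unloading: uplift u = e ρ_c/ρ_m = 2.59 km × 2.74/3.39 = 2.09 km.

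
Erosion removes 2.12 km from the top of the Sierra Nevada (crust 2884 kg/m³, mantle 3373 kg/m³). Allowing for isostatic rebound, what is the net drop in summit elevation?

0.307 km

Rebound u = e ρ_c/ρ_m = 2.12 km × 2884/3373 = 1.813 km.
Net surface drop = e − u = 2.12 km − 1.813 km = e (ρ_m − ρ_c)/ρ_m = 0.307 km.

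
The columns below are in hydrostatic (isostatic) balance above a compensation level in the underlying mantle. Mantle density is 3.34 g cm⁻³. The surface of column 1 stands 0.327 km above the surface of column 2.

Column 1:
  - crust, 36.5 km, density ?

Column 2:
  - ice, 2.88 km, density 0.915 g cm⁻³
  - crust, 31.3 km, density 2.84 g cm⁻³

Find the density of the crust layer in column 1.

2.69 g cm⁻³

Take the compensation level at the base of the deeper column (depth z_c below the surface of column 1) and equate Σ ρ_i t_i down to z_c; mantle fills any gap and the z_c terms cancel.
Column 1: 36.5×ρ + (z_c − 36.5)×3.34
Column 2: 0.327×0 + 2.88×0.915 + 31.3×2.84 + (z_c − 0.327 − 34.18)×3.34
The z_c×3.34 term appears on both sides and cancels. Collect the known terms of each column as K = Σ(ρt)_known − 3.34 × (depth of known layers): K_1 = 0 − 3.34×36.5 = −121.91; K_2 = 91.5272 − 3.34×(0.327 + 34.18) = −23.72618.
Balance: K_1 + 36.5×ρ = K_2, so ρ = (K_2 − K_1)/36.5 = 98.1838/36.5 = 2.69 g cm⁻³.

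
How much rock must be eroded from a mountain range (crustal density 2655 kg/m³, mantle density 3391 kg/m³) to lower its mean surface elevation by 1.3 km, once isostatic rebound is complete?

5.99 km

Net drop Δ = e − u = e − e ρ_c/ρ_m = e (ρ_m − ρ_c)/ρ_m.
e = Δ ρ_m/(ρ_m − ρ_c) = 1.3 km × 3391/736 = 5.99 km.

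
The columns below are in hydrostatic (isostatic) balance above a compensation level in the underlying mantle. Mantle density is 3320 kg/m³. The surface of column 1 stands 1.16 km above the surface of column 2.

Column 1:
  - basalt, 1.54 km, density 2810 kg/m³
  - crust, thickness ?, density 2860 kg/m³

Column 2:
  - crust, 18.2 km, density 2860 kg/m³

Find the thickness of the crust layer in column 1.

Take the compensation level at the base of the deeper column (depth z_c below the surface of column 1) and equate Σ ρ_i t_i down to z_c; mantle fills any gap and the z_c terms cancel.
Column 1: 1.54×2810 + x×2860 + (z_c − 1.54 − x)×3320
Column 2: 1.16×0 + 18.2×2860 + (z_c − 1.16 − 18.2)×3320
The z_c×3320 term appears on both sides and cancels. Collect the known terms of each column as K = Σ(ρt)_known − 3320 × (depth of known layers): K_1 = 4327.4 − 3320×1.54 = −785.4; K_2 = 52052 − 3320×(1.16 + 18.2) = −12223.2.
Balance: K_1 − x×(3320 − 2860) = K_2, so x = (K_1 − K_2)/(3320 − 2860) = 11437.8/460 = 24.9 km.

24.9 km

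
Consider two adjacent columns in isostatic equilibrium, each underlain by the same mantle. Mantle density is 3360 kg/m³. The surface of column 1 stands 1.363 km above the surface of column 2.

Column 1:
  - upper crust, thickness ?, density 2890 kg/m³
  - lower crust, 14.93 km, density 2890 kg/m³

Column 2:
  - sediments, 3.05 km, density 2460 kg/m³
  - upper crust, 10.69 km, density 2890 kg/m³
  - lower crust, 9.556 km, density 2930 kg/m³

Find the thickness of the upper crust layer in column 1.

20.1 km

Take the compensation level at the base of the deeper column (depth z_c below the surface of column 1) and equate Σ ρ_i t_i down to z_c; mantle fills any gap and the z_c terms cancel.
Column 1: x×2890 + 14.93×2890 + (z_c − 14.93 − x)×3360
Column 2: 1.363×0 + 3.05×2460 + 10.69×2890 + 9.556×2930 + (z_c − 1.363 − 23.296)×3360
The z_c×3360 term appears on both sides and cancels. Collect the known terms of each column as K = Σ(ρt)_known − 3360 × (depth of known layers): K_1 = 43147.7 − 3360×14.93 = −7017.1; K_2 = 66396.18 − 3360×(1.363 + 23.296) = −16458.06.
Balance: K_1 − x×(3360 − 2890) = K_2, so x = (K_1 − K_2)/(3360 − 2890) = 9440.96/470 = 20.1 km.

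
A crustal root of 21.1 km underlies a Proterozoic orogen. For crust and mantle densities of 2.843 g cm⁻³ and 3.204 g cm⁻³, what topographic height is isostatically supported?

2.68 km

In Airy isostatic equilibrium: ρ_c h = (ρ_m − ρ_c) r.
h = r (ρ_m − ρ_c) / ρ_c = 21.1 km × (3.204 − 2.843) / 2.843 = 2.68 km.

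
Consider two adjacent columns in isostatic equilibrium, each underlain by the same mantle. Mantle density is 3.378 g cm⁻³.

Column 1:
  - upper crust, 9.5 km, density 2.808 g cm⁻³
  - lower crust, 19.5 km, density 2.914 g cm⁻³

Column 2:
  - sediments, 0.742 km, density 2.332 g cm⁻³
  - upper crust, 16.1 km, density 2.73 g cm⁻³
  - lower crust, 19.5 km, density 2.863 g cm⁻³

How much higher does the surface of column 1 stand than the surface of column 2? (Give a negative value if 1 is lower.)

For any compensation level in the mantle, the mantle terms cancel and isostasy reduces to e = (Σt_1 − Σt_2) − (Σ(ρt)_1 − Σ(ρt)_2) / ρ_m.
Σt_1 = 29 km; Σt_2 = 36.342 km; Σ(ρt)_1 = 83.499; Σ(ρt)_2 = 101.511844 (in km·g cm⁻³).
e = (29 − 36.342) − (83.499 − 101.511844) / 3.378 = −2.01 km.

−2.01 km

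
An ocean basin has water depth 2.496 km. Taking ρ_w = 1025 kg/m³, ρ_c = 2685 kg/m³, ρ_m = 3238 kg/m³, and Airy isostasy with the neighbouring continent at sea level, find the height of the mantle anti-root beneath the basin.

7.49 km

For local isostatic compensation: replacing crust with seawater at the top is compensated by replacing crust with mantle at the base: d (ρ_c − ρ_w) = a (ρ_m − ρ_c).
a = d (ρ_c − ρ_w)/(ρ_m − ρ_c) = 2.496 km × 1660/553 = 7.49 km.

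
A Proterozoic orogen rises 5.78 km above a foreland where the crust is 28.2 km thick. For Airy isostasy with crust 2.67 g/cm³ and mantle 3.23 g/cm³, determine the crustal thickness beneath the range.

61.5 km

Root depth r = h ρ_c / (ρ_m − ρ_c) = 5.78 km × 2.67 / 0.56 = 27.56 km.
Total thickness = T + h + r = 28.2 km + 5.78 km + 27.56 km = 61.5 km.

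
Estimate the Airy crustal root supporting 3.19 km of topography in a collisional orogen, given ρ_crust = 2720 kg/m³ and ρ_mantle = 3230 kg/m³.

17 km

Isostatic balance requires: the weight of the topography is balanced by the buoyancy of the root, ρ_c h = (ρ_m − ρ_c) r.
r = h · ρ_c / (ρ_m − ρ_c) = 3.19 km × 2720 / (3230 − 2720) = 17 km.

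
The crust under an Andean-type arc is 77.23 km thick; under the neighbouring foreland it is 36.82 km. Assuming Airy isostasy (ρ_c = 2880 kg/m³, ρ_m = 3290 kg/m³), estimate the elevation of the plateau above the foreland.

5.04 km

Excess crust Δ = 77.23 km − 36.82 km = 40.41 km, split between elevation h and root r with h + r = Δ.
Airy balance ρ_c h = (ρ_m − ρ_c) r gives r = h ρ_c/(ρ_m − ρ_c), so h (1 + ρ_c/(ρ_m − ρ_c)) = Δ, i.e. h = Δ (ρ_m − ρ_c)/ρ_m.
h = 40.41 km × 410/3290 = 5.04 km.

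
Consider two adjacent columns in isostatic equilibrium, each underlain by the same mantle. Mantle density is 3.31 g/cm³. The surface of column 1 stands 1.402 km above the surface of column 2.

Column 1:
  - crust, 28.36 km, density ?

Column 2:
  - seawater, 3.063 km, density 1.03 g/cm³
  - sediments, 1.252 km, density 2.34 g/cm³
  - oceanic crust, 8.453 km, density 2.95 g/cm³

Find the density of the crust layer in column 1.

2.75 g/cm³

Take the compensation level at the base of the deeper column (depth z_c below the surface of column 1) and equate Σ ρ_i t_i down to z_c; mantle fills any gap and the z_c terms cancel.
Column 1: 28.36×ρ + (z_c − 28.36)×3.31
Column 2: 1.402×0 + 3.063×1.03 + 1.252×2.34 + 8.453×2.95 + (z_c − 1.402 − 12.768)×3.31
The z_c×3.31 term appears on both sides and cancels. Collect the known terms of each column as K = Σ(ρt)_known − 3.31 × (depth of known layers): K_1 = 0 − 3.31×28.36 = −93.8716; K_2 = 31.02092 − 3.31×(1.402 + 12.768) = −15.88178.
Balance: K_1 + 28.36×ρ = K_2, so ρ = (K_2 − K_1)/28.36 = 77.9898/28.36 = 2.75 g/cm³.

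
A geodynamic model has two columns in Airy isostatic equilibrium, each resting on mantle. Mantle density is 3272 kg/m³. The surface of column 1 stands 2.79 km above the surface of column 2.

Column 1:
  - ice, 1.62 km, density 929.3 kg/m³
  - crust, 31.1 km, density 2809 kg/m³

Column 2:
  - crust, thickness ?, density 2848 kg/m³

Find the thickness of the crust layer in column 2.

21.4 km

Take the compensation level at the base of the deeper column (depth z_c below the surface of column 1) and equate Σ ρ_i t_i down to z_c; mantle fills any gap and the z_c terms cancel.
Column 1: 1.62×929.3 + 31.1×2809 + (z_c − 32.72)×3272
Column 2: 2.79×0 + x×2848 + (z_c − 2.79 − 0 − x)×3272
The z_c×3272 term appears on both sides and cancels. Collect the known terms of each column as K = Σ(ρt)_known − 3272 × (depth of known layers): K_1 = 88865.366 − 3272×32.72 = −18194.474; K_2 = 0 − 3272×(2.79 + 0) = −9128.88.
Balance: K_1 = K_2 − x×(3272 − 2848), so x = (K_2 − K_1)/(3272 − 2848) = 9065.59/424 = 21.4 km.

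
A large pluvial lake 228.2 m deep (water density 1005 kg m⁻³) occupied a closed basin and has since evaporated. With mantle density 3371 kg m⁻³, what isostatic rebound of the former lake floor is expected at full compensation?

u = d ρ_w/ρ_m = 228.2 m × 1005/3371 = 68 m.

68 m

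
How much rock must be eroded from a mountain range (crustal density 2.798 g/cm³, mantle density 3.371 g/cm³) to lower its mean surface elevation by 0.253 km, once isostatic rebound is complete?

1.49 km

Net drop Δ = e − u = e − e ρ_c/ρ_m = e (ρ_m − ρ_c)/ρ_m.
e = Δ ρ_m/(ρ_m − ρ_c) = 0.253 km × 3.371/0.573 = 1.49 km.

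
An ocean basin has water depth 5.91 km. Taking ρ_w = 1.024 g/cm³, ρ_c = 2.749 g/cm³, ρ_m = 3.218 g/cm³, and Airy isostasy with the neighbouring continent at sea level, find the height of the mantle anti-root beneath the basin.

21.7 km

For local isostatic compensation: replacing crust with seawater at the top is compensated by replacing crust with mantle at the base: d (ρ_c − ρ_w) = a (ρ_m − ρ_c).
a = d (ρ_c − ρ_w)/(ρ_m − ρ_c) = 5.91 km × 1.725/0.469 = 21.7 km.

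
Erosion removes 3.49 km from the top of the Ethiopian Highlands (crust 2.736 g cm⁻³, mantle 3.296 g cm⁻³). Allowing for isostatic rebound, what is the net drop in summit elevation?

Rebound u = e ρ_c/ρ_m = 3.49 km × 2.736/3.296 = 2.897 km.
Net surface drop = e − u = 3.49 km − 2.897 km = e (ρ_m − ρ_c)/ρ_m = 0.593 km.

0.593 km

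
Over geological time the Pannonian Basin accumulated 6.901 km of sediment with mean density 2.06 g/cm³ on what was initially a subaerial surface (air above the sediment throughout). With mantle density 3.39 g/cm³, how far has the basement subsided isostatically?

4.19 km

Subaerial load: s = t ρ_sed / ρ_m = 6.901 km × 2.06/3.39 = 4.19 km.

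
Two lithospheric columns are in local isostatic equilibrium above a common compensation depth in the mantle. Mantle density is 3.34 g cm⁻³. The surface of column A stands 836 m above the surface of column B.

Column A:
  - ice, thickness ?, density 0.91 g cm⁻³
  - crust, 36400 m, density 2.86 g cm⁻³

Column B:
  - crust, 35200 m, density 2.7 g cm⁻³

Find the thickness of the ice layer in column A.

3230 m

Take the compensation level at the base of the deeper column (depth z_c below the surface of column A) and equate Σ ρ_i t_i down to z_c; mantle fills any gap and the z_c terms cancel.
Column A: x×0.91 + 36400×2.86 + (z_c − 36400 − x)×3.34
Column B: 836×0 + 35200×2.7 + (z_c − 836 − 35200)×3.34
The z_c×3.34 term appears on both sides and cancels. Collect the known terms of each column as K = Σ(ρt)_known − 3.34 × (depth of known layers): K_A = 104104 − 3.34×36400 = −17472; K_B = 95040 − 3.34×(836 + 35200) = −25320.24.
Balance: K_A − x×(3.34 − 0.91) = K_B, so x = (K_A − K_B)/(3.34 − 0.91) = 7848.24/2.43 = 3230 m.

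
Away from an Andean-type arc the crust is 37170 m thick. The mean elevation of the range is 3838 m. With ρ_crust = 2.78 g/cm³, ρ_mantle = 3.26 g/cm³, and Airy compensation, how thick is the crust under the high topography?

63200 m

Root depth r = h ρ_c / (ρ_m − ρ_c) = 3838 m × 2.78 / 0.48 = 22230 m.
Total thickness = T + h + r = 37170 m + 3838 m + 22230 m = 63200 m.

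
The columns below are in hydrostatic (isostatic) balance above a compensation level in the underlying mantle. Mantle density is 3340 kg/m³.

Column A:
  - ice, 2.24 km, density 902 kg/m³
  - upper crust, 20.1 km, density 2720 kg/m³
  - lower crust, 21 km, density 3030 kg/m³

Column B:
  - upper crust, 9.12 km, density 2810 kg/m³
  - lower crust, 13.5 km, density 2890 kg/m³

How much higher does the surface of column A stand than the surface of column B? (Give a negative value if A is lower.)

4.05 km

For any compensation level in the mantle, the mantle terms cancel and isostasy reduces to e = (Σt_A − Σt_B) − (Σ(ρt)_A − Σ(ρt)_B) / ρ_m.
Σt_A = 43.34 km; Σt_B = 22.62 km; Σ(ρt)_A = 120322.48; Σ(ρt)_B = 64642.2 (in km·kg/m³).
e = (43.34 − 22.62) − (120322.48 − 64642.2) / 3340 = 4.05 km.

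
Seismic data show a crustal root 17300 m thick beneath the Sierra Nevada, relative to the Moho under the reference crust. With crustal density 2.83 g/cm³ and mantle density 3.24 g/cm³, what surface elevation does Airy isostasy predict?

Isostatic balance requires: ρ_c h = (ρ_m − ρ_c) r.
h = r (ρ_m − ρ_c) / ρ_c = 17300 m × (3.24 − 2.83) / 2.83 = 2510 m.

2510 m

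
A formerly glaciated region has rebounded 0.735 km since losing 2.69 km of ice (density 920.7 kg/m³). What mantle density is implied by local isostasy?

3370 kg/m³

ρ_m = ρ_ice t / u = 920.7 × 2.69 km/0.735 km = 3370 kg/m³.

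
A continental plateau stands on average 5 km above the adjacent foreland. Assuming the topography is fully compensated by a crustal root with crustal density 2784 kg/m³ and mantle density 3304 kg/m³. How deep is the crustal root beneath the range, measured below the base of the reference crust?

26.8 km

For local isostatic compensation: the weight of the topography is balanced by the buoyancy of the root, ρ_c h = (ρ_m − ρ_c) r.
r = h · ρ_c / (ρ_m − ρ_c) = 5 km × 2784 / (3304 − 2784) = 26.8 km.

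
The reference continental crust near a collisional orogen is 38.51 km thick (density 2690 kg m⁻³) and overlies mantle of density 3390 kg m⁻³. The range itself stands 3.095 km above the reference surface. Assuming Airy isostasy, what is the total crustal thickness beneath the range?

53.5 km

Root depth r = h ρ_c / (ρ_m − ρ_c) = 3.095 km × 2690 / 700 = 11.89 km.
Total thickness = T + h + r = 38.51 km + 3.095 km + 11.89 km = 53.5 km.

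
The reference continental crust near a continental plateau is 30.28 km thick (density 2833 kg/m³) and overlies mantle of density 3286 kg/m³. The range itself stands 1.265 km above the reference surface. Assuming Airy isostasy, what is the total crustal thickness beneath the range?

Root depth r = h ρ_c / (ρ_m − ρ_c) = 1.265 km × 2833 / 453 = 7.911 km.
Total thickness = T + h + r = 30.28 km + 1.265 km + 7.911 km = 39.5 km.

39.5 km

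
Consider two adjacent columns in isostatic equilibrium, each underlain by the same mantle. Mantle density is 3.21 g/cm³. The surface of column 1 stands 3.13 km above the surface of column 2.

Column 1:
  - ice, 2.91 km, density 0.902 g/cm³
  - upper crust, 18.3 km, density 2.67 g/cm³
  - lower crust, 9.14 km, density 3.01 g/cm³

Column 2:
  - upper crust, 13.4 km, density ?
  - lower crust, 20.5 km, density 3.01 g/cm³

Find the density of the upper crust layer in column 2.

2.89 g/cm³

Take the compensation level at the base of the deeper column (depth z_c below the surface of column 1) and equate Σ ρ_i t_i down to z_c; mantle fills any gap and the z_c terms cancel.
Column 1: 2.91×0.902 + 18.3×2.67 + 9.14×3.01 + (z_c − 30.35)×3.21
Column 2: 3.13×0 + 13.4×ρ + 20.5×3.01 + (z_c − 3.13 − 33.9)×3.21
The z_c×3.21 term appears on both sides and cancels. Collect the known terms of each column as K = Σ(ρt)_known − 3.21 × (depth of known layers): K_1 = 78.99722 − 3.21×30.35 = −18.42628; K_2 = 61.705 − 3.21×(3.13 + 33.9) = −57.1613.
Balance: K_1 = K_2 + 13.4×ρ, so ρ = (K_1 − K_2)/13.4 = 38.735/13.4 = 2.89 g/cm³.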